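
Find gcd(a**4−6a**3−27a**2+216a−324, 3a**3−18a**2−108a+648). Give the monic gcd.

By polynomial division,
  a**4−6a**3−27a**2+216a−324 = ((1/3)a)(3a**3−18a**2−108a+648) + (9a**2−324)
  3a**3−18a**2−108a+648 = ((1/3)a−2)(9a**2−324) + (0)
Last nonzero remainder: 9a**2−324. Dividing through by 9 gives the monic gcd a**2−36.

a**2−36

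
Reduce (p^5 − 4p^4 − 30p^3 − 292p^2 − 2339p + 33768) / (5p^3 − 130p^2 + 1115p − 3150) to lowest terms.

Repeated division with remainder:
  p^5 − 4p^4 − 30p^3 − 292p^2 − 2339p + 33768 = ((1/5)p^2 + (22/5)p + 319/5)(5p^3 − 130p^2 + 1115p − 3150) + (3726p^2 − 59616p + 234738)
  5p^3 − 130p^2 + 1115p − 3150 = ((5/3726)p − 25/1863)(3726p^2 − 59616p + 234738) + (0)
Last nonzero remainder: 3726p^2 − 59616p + 234738. Dividing through by 3726 gives the monic gcd p^2 − 16p + 63.
Cancel p^2 − 16p + 63 from numerator and denominator to get the reduced form.

(p^3 + 12p^2 + 99p + 536)/(5p − 50)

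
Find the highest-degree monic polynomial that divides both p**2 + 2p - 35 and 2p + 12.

1

Repeated division with remainder:
  p**2 + 2p - 35 = ((1/2)p - 2)(2p + 12) + (-11)
  2p + 12 = (-(2/11)p - 12/11)(-11) + (0)
The last nonzero remainder is the constant -11, so the polynomials are coprime and gcd = 1.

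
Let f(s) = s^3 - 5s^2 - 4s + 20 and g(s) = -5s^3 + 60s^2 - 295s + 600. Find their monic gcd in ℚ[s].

s - 5

By polynomial division,
  s^3 - 5s^2 - 4s + 20 = (-1/5)(-5s^3 + 60s^2 - 295s + 600) + (7s^2 - 63s + 140)
  -5s^3 + 60s^2 - 295s + 600 = (-(5/7)s + 15/7)(7s^2 - 63s + 140) + (-60s + 300)
  7s^2 - 63s + 140 = (-(7/60)s + 7/15)(-60s + 300) + (0)
Last nonzero remainder: -60s + 300. Dividing through by -60 gives the monic gcd s - 5.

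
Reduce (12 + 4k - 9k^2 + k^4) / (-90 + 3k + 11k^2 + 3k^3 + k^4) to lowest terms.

(-2 - k + k^2)/(15 + 2k + k^2)

Repeated division with remainder:
  k^4 - 9k^2 + 4k + 12 = (k^4 + 3k^3 + 11k^2 + 3k - 90) + (-3k^3 - 20k^2 + k + 102)
  k^4 + 3k^3 + 11k^2 + 3k - 90 = (-(1/3)k + 11/9)(-3k^3 - 20k^2 + k + 102) + ((322/9)k^2 + (322/9)k - 644/3)
  -3k^3 - 20k^2 + k + 102 = (-(27/322)k - 153/322)((322/9)k^2 + (322/9)k - 644/3) + (0)
Last nonzero remainder: (322/9)k^2 + (322/9)k - 644/3. Dividing through by 322/9 gives the monic gcd k^2 + k - 6.
Cancel k^2 + k - 6 from numerator and denominator to get the reduced form.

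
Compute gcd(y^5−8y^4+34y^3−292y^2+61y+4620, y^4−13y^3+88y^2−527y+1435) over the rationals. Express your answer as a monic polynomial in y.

y^2−12y+35

Repeated division with remainder:
  y^5−8y^4+34y^3−292y^2+61y+4620 = (y+5)(y^4−13y^3+88y^2−527y+1435) + (11y^3−205y^2+1261y−2555)
  y^4−13y^3+88y^2−527y+1435 = ((1/11)y+62/121)(11y^3−205y^2+1261y−2555) + ((9487/121)y^2−(113844/121)y+332045/121)
  11y^3−205y^2+1261y−2555 = ((1331/9487)y−8833/9487)((9487/121)y^2−(113844/121)y+332045/121) + (0)
Last nonzero remainder: (9487/121)y^2−(113844/121)y+332045/121. Dividing through by 9487/121 gives the monic gcd y^2−12y+35.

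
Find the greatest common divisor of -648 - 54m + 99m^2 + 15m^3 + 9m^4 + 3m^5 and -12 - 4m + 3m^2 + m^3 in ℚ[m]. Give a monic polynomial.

-6 + m + m^2

Apply the Euclidean algorithm:
  3m^5 + 9m^4 + 15m^3 + 99m^2 - 54m - 648 = (3m^2 + 27)(m^3 + 3m^2 - 4m - 12) + (54m^2 + 54m - 324)
  m^3 + 3m^2 - 4m - 12 = ((1/54)m + 1/27)(54m^2 + 54m - 324) + (0)
Last nonzero remainder: 54m^2 + 54m - 324. Dividing through by 54 gives the monic gcd m^2 + m - 6.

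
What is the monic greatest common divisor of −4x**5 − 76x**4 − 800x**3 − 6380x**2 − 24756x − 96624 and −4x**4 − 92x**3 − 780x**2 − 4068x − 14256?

Apply the Euclidean algorithm:
  −4x**5 − 76x**4 − 800x**3 − 6380x**2 − 24756x − 96624 = (x − 4)(−4x**4 − 92x**3 − 780x**2 − 4068x − 14256) + (−388x**3 − 5432x**2 − 26772x − 153648)
  −4x**4 − 92x**3 − 780x**2 − 4068x − 14256 = ((1/97)x + 9/97)(−388x**3 − 5432x**2 − 26772x − 153648) + (0)
Last nonzero remainder: −388x**3 − 5432x**2 − 26772x − 153648. Dividing through by −388 gives the monic gcd x**3 + 14x**2 + 69x + 396.

x**3 + 14x**2 + 69x + 396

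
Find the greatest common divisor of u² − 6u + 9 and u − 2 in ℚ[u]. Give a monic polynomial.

Euclidean algorithm in ℚ[u]:
  u² − 6u + 9 = (u − 4)(u − 2) + (1)
  u − 2 = (u − 2)(1) + (0)
The last nonzero remainder is the constant 1, so the polynomials are coprime and gcd = 1.

1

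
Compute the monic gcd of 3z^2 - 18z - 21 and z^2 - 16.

1

Euclidean algorithm in ℚ[z]:
  3z^2 - 18z - 21 = (3)(z^2 - 16) + (-18z + 27)
  z^2 - 16 = (-(1/18)z - 1/12)(-18z + 27) + (-55/4)
  -18z + 27 = ((72/55)z - 108/55)(-55/4) + (0)
The last nonzero remainder is the constant -55/4, so the polynomials are coprime and gcd = 1.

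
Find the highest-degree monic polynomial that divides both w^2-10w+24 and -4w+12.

1

Apply the Euclidean algorithm:
  w^2-10w+24 = (-(1/4)w+7/4)(-4w+12) + (3)
  -4w+12 = (-(4/3)w+4)(3) + (0)
The last nonzero remainder is the constant 3, so the polynomials are coprime and gcd = 1.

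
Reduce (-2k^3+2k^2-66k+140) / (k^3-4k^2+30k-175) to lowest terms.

(-2k+4)/(k-5)

Repeated division with remainder:
  -2k^3+2k^2-66k+140 = (-2)(k^3-4k^2+30k-175) + (-6k^2-6k-210)
  k^3-4k^2+30k-175 = (-(1/6)k+5/6)(-6k^2-6k-210) + (0)
Last nonzero remainder: -6k^2-6k-210. Dividing through by -6 gives the monic gcd k^2+k+35.
Cancel k^2+k+35 from numerator and denominator to get the reduced form.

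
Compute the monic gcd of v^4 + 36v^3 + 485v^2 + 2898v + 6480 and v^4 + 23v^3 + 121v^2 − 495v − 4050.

v^3 + 28v^2 + 261v + 810

By polynomial division,
  v^4 + 36v^3 + 485v^2 + 2898v + 6480 = (v^4 + 23v^3 + 121v^2 − 495v − 4050) + (13v^3 + 364v^2 + 3393v + 10530)
  v^4 + 23v^3 + 121v^2 − 495v − 4050 = ((1/13)v − 5/13)(13v^3 + 364v^2 + 3393v + 10530) + (0)
Last nonzero remainder: 13v^3 + 364v^2 + 3393v + 10530. Dividing through by 13 gives the monic gcd v^3 + 28v^2 + 261v + 810.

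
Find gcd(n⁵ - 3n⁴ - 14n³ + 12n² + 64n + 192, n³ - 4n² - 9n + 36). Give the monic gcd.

n² - n - 12

Repeated division with remainder:
  n⁵ - 3n⁴ - 14n³ + 12n² + 64n + 192 = (n² + n - 1)(n³ - 4n² - 9n + 36) + (-19n² + 19n + 228)
  n³ - 4n² - 9n + 36 = (-(1/19)n + 3/19)(-19n² + 19n + 228) + (0)
Last nonzero remainder: -19n² + 19n + 228. Dividing through by -19 gives the monic gcd n² - n - 12.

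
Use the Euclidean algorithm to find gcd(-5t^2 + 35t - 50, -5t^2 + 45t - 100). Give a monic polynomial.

t - 5

Apply the Euclidean algorithm:
  -5t^2 + 35t - 50 = (-5t^2 + 45t - 100) + (-10t + 50)
  -5t^2 + 45t - 100 = ((1/2)t - 2)(-10t + 50) + (0)
Last nonzero remainder: -10t + 50. Dividing through by -10 gives the monic gcd t - 5.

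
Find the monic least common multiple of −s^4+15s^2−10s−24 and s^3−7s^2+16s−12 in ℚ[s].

Repeated division with remainder:
  −s^4+15s^2−10s−24 = (−s−7)(s^3−7s^2+16s−12) + (−18s^2+90s−108)
  s^3−7s^2+16s−12 = (−(1/18)s+1/9)(−18s^2+90s−108) + (0)
Last nonzero remainder: −18s^2+90s−108. Dividing through by −18 gives the monic gcd s^2−5s+6.
Then lcm(f, g) = f·g / gcd(f, g); expanding and making the result monic gives the answer.

s^5−2s^4−15s^3+40s^2+4s−48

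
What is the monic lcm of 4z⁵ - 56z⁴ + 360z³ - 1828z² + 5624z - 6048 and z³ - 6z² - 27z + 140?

Euclidean algorithm in ℚ[z]:
  4z⁵ - 56z⁴ + 360z³ - 1828z² + 5624z - 6048 = (4z² - 32z + 276)(z³ - 6z² - 27z + 140) + (-1596z² + 17556z - 44688)
  z³ - 6z² - 27z + 140 = (-(1/1596)z - 5/1596)(-1596z² + 17556z - 44688) + (0)
Last nonzero remainder: -1596z² + 17556z - 44688. Dividing through by -1596 gives the monic gcd z² - 11z + 28.
Then lcm(f, g) = f·g / gcd(f, g); expanding and making the result monic gives the answer.

z⁶ - 9z⁵ + 20z⁴ - 7z³ - 879z² + 5518z - 7560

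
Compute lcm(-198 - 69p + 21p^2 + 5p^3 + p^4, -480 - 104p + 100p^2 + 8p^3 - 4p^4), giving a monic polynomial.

3960 + 1578p - 549p^2 - 190p^3 - 4p^4 + 4p^5 + p^6

Euclidean algorithm in ℚ[p]:
  p^4 + 5p^3 + 21p^2 - 69p - 198 = (-1/4)(-4p^4 + 8p^3 + 100p^2 - 104p - 480) + (7p^3 + 46p^2 - 95p - 318)
  -4p^4 + 8p^3 + 100p^2 - 104p - 480 = (-(4/7)p + 240/49)(7p^3 + 46p^2 - 95p - 318) + (-(8800/49)p^2 + (8800/49)p + 52800/49)
  7p^3 + 46p^2 - 95p - 318 = (-(343/8800)p - 2597/8800)(-(8800/49)p^2 + (8800/49)p + 52800/49) + (0)
Last nonzero remainder: -(8800/49)p^2 + (8800/49)p + 52800/49. Dividing through by -8800/49 gives the monic gcd p^2 - p - 6.
Then lcm(f, g) = f·g / gcd(f, g); expanding and making the result monic gives the answer.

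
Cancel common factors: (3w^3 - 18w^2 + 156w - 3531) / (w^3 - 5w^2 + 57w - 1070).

(3w - 33)/(w - 10)

Apply the Euclidean algorithm:
  3w^3 - 18w^2 + 156w - 3531 = (3)(w^3 - 5w^2 + 57w - 1070) + (-3w^2 - 15w - 321)
  w^3 - 5w^2 + 57w - 1070 = (-(1/3)w + 10/3)(-3w^2 - 15w - 321) + (0)
Last nonzero remainder: -3w^2 - 15w - 321. Dividing through by -3 gives the monic gcd w^2 + 5w + 107.
Cancel w^2 + 5w + 107 from numerator and denominator to get the reduced form.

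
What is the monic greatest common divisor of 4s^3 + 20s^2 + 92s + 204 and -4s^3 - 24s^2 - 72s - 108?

By polynomial division,
  4s^3 + 20s^2 + 92s + 204 = (-1)(-4s^3 - 24s^2 - 72s - 108) + (-4s^2 + 20s + 96)
  -4s^3 - 24s^2 - 72s - 108 = (s + 11)(-4s^2 + 20s + 96) + (-388s - 1164)
  -4s^2 + 20s + 96 = ((1/97)s - 8/97)(-388s - 1164) + (0)
Last nonzero remainder: -388s - 1164. Dividing through by -388 gives the monic gcd s + 3.

s + 3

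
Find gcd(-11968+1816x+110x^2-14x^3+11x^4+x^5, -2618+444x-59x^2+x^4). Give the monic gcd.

Repeated division with remainder:
  x^5+11x^4-14x^3+110x^2+1816x-11968 = (x+11)(x^4-59x^2+444x-2618) + (45x^3+315x^2-450x+16830)
  x^4-59x^2+444x-2618 = ((1/45)x-7/45)(45x^3+315x^2-450x+16830) + (0)
Last nonzero remainder: 45x^3+315x^2-450x+16830. Dividing through by 45 gives the monic gcd x^3+7x^2-10x+374.

374-10x+7x^2+x^3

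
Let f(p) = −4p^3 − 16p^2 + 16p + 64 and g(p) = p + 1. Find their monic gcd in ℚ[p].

Apply the Euclidean algorithm:
  −4p^3 − 16p^2 + 16p + 64 = (−4p^2 − 12p + 28)(p + 1) + (36)
  p + 1 = ((1/36)p + 1/36)(36) + (0)
The last nonzero remainder is the constant 36, so the polynomials are coprime and gcd = 1.

1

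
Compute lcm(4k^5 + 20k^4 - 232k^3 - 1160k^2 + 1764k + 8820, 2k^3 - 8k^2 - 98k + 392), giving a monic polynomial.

Repeated division with remainder:
  4k^5 + 20k^4 - 232k^3 - 1160k^2 + 1764k + 8820 = (2k^2 + 18k + 54)(2k^3 - 8k^2 - 98k + 392) + (252k^2 - 12348)
  2k^3 - 8k^2 - 98k + 392 = ((1/126)k - 2/63)(252k^2 - 12348) + (0)
Last nonzero remainder: 252k^2 - 12348. Dividing through by 252 gives the monic gcd k^2 - 49.
Then lcm(f, g) = f·g / gcd(f, g); expanding and making the result monic gives the answer.

k^6 + k^5 - 78k^4 - 58k^3 + 1601k^2 + 441k - 8820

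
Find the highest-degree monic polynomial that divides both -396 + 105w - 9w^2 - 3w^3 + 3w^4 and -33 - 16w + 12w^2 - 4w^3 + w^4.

Repeated division with remainder:
  3w^4 - 3w^3 - 9w^2 + 105w - 396 = (3)(w^4 - 4w^3 + 12w^2 - 16w - 33) + (9w^3 - 45w^2 + 153w - 297)
  w^4 - 4w^3 + 12w^2 - 16w - 33 = ((1/9)w + 1/9)(9w^3 - 45w^2 + 153w - 297) + (0)
Last nonzero remainder: 9w^3 - 45w^2 + 153w - 297. Dividing through by 9 gives the monic gcd w^3 - 5w^2 + 17w - 33.

-33 + 17w - 5w^2 + w^3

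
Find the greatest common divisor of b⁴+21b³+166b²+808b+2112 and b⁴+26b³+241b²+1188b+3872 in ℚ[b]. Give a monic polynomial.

Repeated division with remainder:
  b⁴+21b³+166b²+808b+2112 = (b⁴+26b³+241b²+1188b+3872) + (-5b³-75b²-380b-1760)
  b⁴+26b³+241b²+1188b+3872 = (-(1/5)b-11/5)(-5b³-75b²-380b-1760) + (0)
Last nonzero remainder: -5b³-75b²-380b-1760. Dividing through by -5 gives the monic gcd b³+15b²+76b+352.

b³+15b²+76b+352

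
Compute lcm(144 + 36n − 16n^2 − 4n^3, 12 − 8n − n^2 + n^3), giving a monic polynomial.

Apply the Euclidean algorithm:
  −4n^3 − 16n^2 + 36n + 144 = (−4)(n^3 − n^2 − 8n + 12) + (−20n^2 + 4n + 192)
  n^3 − n^2 − 8n + 12 = (−(1/20)n + 1/25)(−20n^2 + 4n + 192) + ((36/25)n + 108/25)
  −20n^2 + 4n + 192 = (−(125/9)n + 400/9)((36/25)n + 108/25) + (0)
Last nonzero remainder: (36/25)n + 108/25. Dividing through by 36/25 gives the monic gcd n + 3.
Then lcm(f, g) = f·g / gcd(f, g); expanding and making the result monic gives the answer.

−144 + 108n + 16n^2 − 21n^3 + n^5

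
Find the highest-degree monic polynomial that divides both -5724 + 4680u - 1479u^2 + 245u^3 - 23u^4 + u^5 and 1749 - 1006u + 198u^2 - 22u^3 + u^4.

-159 + 77u - 11u^2 + u^3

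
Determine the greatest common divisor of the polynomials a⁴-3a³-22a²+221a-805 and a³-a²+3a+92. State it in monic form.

a²-5a+23

Repeated division with remainder:
  a⁴-3a³-22a²+221a-805 = (a-2)(a³-a²+3a+92) + (-27a²+135a-621)
  a³-a²+3a+92 = (-(1/27)a-4/27)(-27a²+135a-621) + (0)
Last nonzero remainder: -27a²+135a-621. Dividing through by -27 gives the monic gcd a²-5a+23.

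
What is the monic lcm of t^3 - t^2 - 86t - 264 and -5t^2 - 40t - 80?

t^4 + 3t^3 - 90t^2 - 608t - 1056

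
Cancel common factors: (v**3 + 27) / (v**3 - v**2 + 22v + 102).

Euclidean algorithm in ℚ[v]:
  v**3 + 27 = (v**3 - v**2 + 22v + 102) + (v**2 - 22v - 75)
  v**3 - v**2 + 22v + 102 = (v + 21)(v**2 - 22v - 75) + (559v + 1677)
  v**2 - 22v - 75 = ((1/559)v - 25/559)(559v + 1677) + (0)
Last nonzero remainder: 559v + 1677. Dividing through by 559 gives the monic gcd v + 3.
Cancel v + 3 from numerator and denominator to get the reduced form.

(v**2 - 3v + 9)/(v**2 - 4v + 34)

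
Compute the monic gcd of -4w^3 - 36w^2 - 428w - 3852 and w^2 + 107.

w^2 + 107

Euclidean algorithm in ℚ[w]:
  -4w^3 - 36w^2 - 428w - 3852 = (-4w - 36)(w^2 + 107) + (0)
The last nonzero remainder w^2 + 107 is already monic.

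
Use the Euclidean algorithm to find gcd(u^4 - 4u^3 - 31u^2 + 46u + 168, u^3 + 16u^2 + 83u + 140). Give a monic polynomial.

u + 4

By polynomial division,
  u^4 - 4u^3 - 31u^2 + 46u + 168 = (u - 20)(u^3 + 16u^2 + 83u + 140) + (206u^2 + 1566u + 2968)
  u^3 + 16u^2 + 83u + 140 = ((1/206)u + 865/21218)(206u^2 + 1566u + 2968) + ((50400/10609)u + 201600/10609)
  206u^2 + 1566u + 2968 = ((1092727/25200)u + 562277/3600)((50400/10609)u + 201600/10609) + (0)
Last nonzero remainder: (50400/10609)u + 201600/10609. Dividing through by 50400/10609 gives the monic gcd u + 4.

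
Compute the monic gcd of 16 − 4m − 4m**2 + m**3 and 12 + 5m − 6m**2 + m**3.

Apply the Euclidean algorithm:
  m**3 − 4m**2 − 4m + 16 = (m**3 − 6m**2 + 5m + 12) + (2m**2 − 9m + 4)
  m**3 − 6m**2 + 5m + 12 = ((1/2)m − 3/4)(2m**2 − 9m + 4) + (−(15/4)m + 15)
  2m**2 − 9m + 4 = (−(8/15)m + 4/15)(−(15/4)m + 15) + (0)
Last nonzero remainder: −(15/4)m + 15. Dividing through by −15/4 gives the monic gcd m − 4.

−4 + m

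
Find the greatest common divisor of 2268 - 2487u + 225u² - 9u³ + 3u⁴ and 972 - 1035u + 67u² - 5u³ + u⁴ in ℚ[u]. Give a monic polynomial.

By polynomial division,
  3u⁴ - 9u³ + 225u² - 2487u + 2268 = (3)(u⁴ - 5u³ + 67u² - 1035u + 972) + (6u³ + 24u² + 618u - 648)
  u⁴ - 5u³ + 67u² - 1035u + 972 = ((1/6)u - 3/2)(6u³ + 24u² + 618u - 648) + (0)
Last nonzero remainder: 6u³ + 24u² + 618u - 648. Dividing through by 6 gives the monic gcd u³ + 4u² + 103u - 108.

-108 + 103u + 4u² + u³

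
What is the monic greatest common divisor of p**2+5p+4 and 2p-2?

1

Euclidean algorithm in ℚ[p]:
  p**2+5p+4 = ((1/2)p+3)(2p-2) + (10)
  2p-2 = ((1/5)p-1/5)(10) + (0)
The last nonzero remainder is the constant 10, so the polynomials are coprime and gcd = 1.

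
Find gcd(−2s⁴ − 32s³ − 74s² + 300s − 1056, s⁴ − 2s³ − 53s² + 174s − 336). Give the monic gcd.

s³ + 5s² − 18s + 48

By polynomial division,
  −2s⁴ − 32s³ − 74s² + 300s − 1056 = (−2)(s⁴ − 2s³ − 53s² + 174s − 336) + (−36s³ − 180s² + 648s − 1728)
  s⁴ − 2s³ − 53s² + 174s − 336 = (−(1/36)s + 7/36)(−36s³ − 180s² + 648s − 1728) + (0)
Last nonzero remainder: −36s³ − 180s² + 648s − 1728. Dividing through by −36 gives the monic gcd s³ + 5s² − 18s + 48.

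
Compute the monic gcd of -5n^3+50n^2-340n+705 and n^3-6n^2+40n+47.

n^2-7n+47

Repeated division with remainder:
  -5n^3+50n^2-340n+705 = (-5)(n^3-6n^2+40n+47) + (20n^2-140n+940)
  n^3-6n^2+40n+47 = ((1/20)n+1/20)(20n^2-140n+940) + (0)
Last nonzero remainder: 20n^2-140n+940. Dividing through by 20 gives the monic gcd n^2-7n+47.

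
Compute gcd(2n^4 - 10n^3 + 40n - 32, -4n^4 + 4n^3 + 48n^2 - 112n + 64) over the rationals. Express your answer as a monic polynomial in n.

Apply the Euclidean algorithm:
  2n^4 - 10n^3 + 40n - 32 = (-1/2)(-4n^4 + 4n^3 + 48n^2 - 112n + 64) + (-8n^3 + 24n^2 - 16n)
  -4n^4 + 4n^3 + 48n^2 - 112n + 64 = ((1/2)n + 1)(-8n^3 + 24n^2 - 16n) + (32n^2 - 96n + 64)
  -8n^3 + 24n^2 - 16n = (-(1/4)n)(32n^2 - 96n + 64) + (0)
Last nonzero remainder: 32n^2 - 96n + 64. Dividing through by 32 gives the monic gcd n^2 - 3n + 2.

n^2 - 3n + 2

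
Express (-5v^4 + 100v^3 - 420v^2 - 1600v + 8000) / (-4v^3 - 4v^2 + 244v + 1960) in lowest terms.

Euclidean algorithm in ℚ[v]:
  -5v^4 + 100v^3 - 420v^2 - 1600v + 8000 = ((5/4)v - 105/4)(-4v^3 - 4v^2 + 244v + 1960) + (-830v^2 + 2355v + 59450)
  -4v^3 - 4v^2 + 244v + 1960 = ((2/415)v + 637/34445)(-830v^2 + 2355v + 59450) + (-(592851/6889)v + 5928510/6889)
  -830v^2 + 2355v + 59450 = ((5717870/592851)v + 40955105/592851)(-(592851/6889)v + 5928510/6889) + (0)
Last nonzero remainder: -(592851/6889)v + 5928510/6889. Dividing through by -592851/6889 gives the monic gcd v - 10.
Cancel v - 10 from numerator and denominator to get the reduced form.

(5v^3 - 50v^2 - 80v + 800)/(4v^2 + 44v + 196)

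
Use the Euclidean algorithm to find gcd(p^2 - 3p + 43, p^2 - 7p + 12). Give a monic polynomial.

By polynomial division,
  p^2 - 3p + 43 = (p^2 - 7p + 12) + (4p + 31)
  p^2 - 7p + 12 = ((1/4)p - 59/16)(4p + 31) + (2021/16)
  4p + 31 = ((64/2021)p + 496/2021)(2021/16) + (0)
The last nonzero remainder is the constant 2021/16, so the polynomials are coprime and gcd = 1.

1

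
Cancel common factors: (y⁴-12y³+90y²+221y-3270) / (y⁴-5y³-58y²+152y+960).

(y²-11y+109)/(y²-4y-32)

Apply the Euclidean algorithm:
  y⁴-12y³+90y²+221y-3270 = (y⁴-5y³-58y²+152y+960) + (-7y³+148y²+69y-4230)
  y⁴-5y³-58y²+152y+960 = (-(1/7)y-113/49)(-7y³+148y²+69y-4230) + ((14365/49)y²-(14365/49)y-430950/49)
  -7y³+148y²+69y-4230 = (-(343/14365)y+6909/14365)((14365/49)y²-(14365/49)y-430950/49) + (0)
Last nonzero remainder: (14365/49)y²-(14365/49)y-430950/49. Dividing through by 14365/49 gives the monic gcd y²-y-30.
Cancel y²-y-30 from numerator and denominator to get the reduced form.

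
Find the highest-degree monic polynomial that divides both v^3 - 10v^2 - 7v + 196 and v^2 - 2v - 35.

Repeated division with remainder:
  v^3 - 10v^2 - 7v + 196 = (v - 8)(v^2 - 2v - 35) + (12v - 84)
  v^2 - 2v - 35 = ((1/12)v + 5/12)(12v - 84) + (0)
Last nonzero remainder: 12v - 84. Dividing through by 12 gives the monic gcd v - 7.

v - 7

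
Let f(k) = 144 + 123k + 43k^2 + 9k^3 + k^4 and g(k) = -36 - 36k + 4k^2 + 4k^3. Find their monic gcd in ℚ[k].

Euclidean algorithm in ℚ[k]:
  k^4 + 9k^3 + 43k^2 + 123k + 144 = ((1/4)k + 2)(4k^3 + 4k^2 - 36k - 36) + (44k^2 + 204k + 216)
  4k^3 + 4k^2 - 36k - 36 = ((1/11)k - 40/121)(44k^2 + 204k + 216) + ((1428/121)k + 4284/121)
  44k^2 + 204k + 216 = ((1331/357)k + 726/119)((1428/121)k + 4284/121) + (0)
Last nonzero remainder: (1428/121)k + 4284/121. Dividing through by 1428/121 gives the monic gcd k + 3.

3 + k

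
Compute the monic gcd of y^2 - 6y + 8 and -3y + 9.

1

Euclidean algorithm in ℚ[y]:
  y^2 - 6y + 8 = (-(1/3)y + 1)(-3y + 9) + (-1)
  -3y + 9 = (3y - 9)(-1) + (0)
The last nonzero remainder is the constant -1, so the polynomials are coprime and gcd = 1.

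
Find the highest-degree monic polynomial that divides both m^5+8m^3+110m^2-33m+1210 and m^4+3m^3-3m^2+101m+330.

m^3-3m+110

Apply the Euclidean algorithm:
  m^5+8m^3+110m^2-33m+1210 = (m-3)(m^4+3m^3-3m^2+101m+330) + (20m^3-60m+2200)
  m^4+3m^3-3m^2+101m+330 = ((1/20)m+3/20)(20m^3-60m+2200) + (0)
Last nonzero remainder: 20m^3-60m+2200. Dividing through by 20 gives the monic gcd m^3-3m+110.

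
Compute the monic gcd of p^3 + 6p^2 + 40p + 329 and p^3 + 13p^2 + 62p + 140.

By polynomial division,
  p^3 + 6p^2 + 40p + 329 = (p^3 + 13p^2 + 62p + 140) + (-7p^2 - 22p + 189)
  p^3 + 13p^2 + 62p + 140 = (-(1/7)p - 69/49)(-7p^2 - 22p + 189) + ((2843/49)p + 2843/7)
  -7p^2 - 22p + 189 = (-(343/2843)p + 1323/2843)((2843/49)p + 2843/7) + (0)
Last nonzero remainder: (2843/49)p + 2843/7. Dividing through by 2843/49 gives the monic gcd p + 7.

p + 7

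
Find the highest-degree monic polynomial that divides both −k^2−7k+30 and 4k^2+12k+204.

1

By polynomial division,
  −k^2−7k+30 = (−1/4)(4k^2+12k+204) + (−4k+81)
  4k^2+12k+204 = (−k−93/4)(−4k+81) + (8349/4)
  −4k+81 = (−(16/8349)k+108/2783)(8349/4) + (0)
The last nonzero remainder is the constant 8349/4, so the polynomials are coprime and gcd = 1.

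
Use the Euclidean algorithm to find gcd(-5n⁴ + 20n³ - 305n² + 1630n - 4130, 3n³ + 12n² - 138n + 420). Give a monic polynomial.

n² - 6n + 14

Apply the Euclidean algorithm:
  -5n⁴ + 20n³ - 305n² + 1630n - 4130 = (-(5/3)n + 40/3)(3n³ + 12n² - 138n + 420) + (-695n² + 4170n - 9730)
  3n³ + 12n² - 138n + 420 = (-(3/695)n - 6/139)(-695n² + 4170n - 9730) + (0)
Last nonzero remainder: -695n² + 4170n - 9730. Dividing through by -695 gives the monic gcd n² - 6n + 14.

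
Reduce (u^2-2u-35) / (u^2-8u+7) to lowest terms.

(u+5)/(u-1)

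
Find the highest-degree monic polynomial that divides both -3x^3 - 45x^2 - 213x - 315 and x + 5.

x + 5

Euclidean algorithm in ℚ[x]:
  -3x^3 - 45x^2 - 213x - 315 = (-3x^2 - 30x - 63)(x + 5) + (0)
The last nonzero remainder x + 5 is already monic.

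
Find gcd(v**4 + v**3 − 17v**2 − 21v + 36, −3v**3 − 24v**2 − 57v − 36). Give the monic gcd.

Apply the Euclidean algorithm:
  v**4 + v**3 − 17v**2 − 21v + 36 = (−(1/3)v + 7/3)(−3v**3 − 24v**2 − 57v − 36) + (20v**2 + 100v + 120)
  −3v**3 − 24v**2 − 57v − 36 = (−(3/20)v − 9/20)(20v**2 + 100v + 120) + (6v + 18)
  20v**2 + 100v + 120 = ((10/3)v + 20/3)(6v + 18) + (0)
Last nonzero remainder: 6v + 18. Dividing through by 6 gives the monic gcd v + 3.

v + 3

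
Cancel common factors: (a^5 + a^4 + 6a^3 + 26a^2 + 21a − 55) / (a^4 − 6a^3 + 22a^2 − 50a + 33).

(a^2 + 4a + 5)/(a − 3)

Apply the Euclidean algorithm:
  a^5 + a^4 + 6a^3 + 26a^2 + 21a − 55 = (a + 7)(a^4 − 6a^3 + 22a^2 − 50a + 33) + (26a^3 − 78a^2 + 338a − 286)
  a^4 − 6a^3 + 22a^2 − 50a + 33 = ((1/26)a − 3/26)(26a^3 − 78a^2 + 338a − 286) + (0)
Last nonzero remainder: 26a^3 − 78a^2 + 338a − 286. Dividing through by 26 gives the monic gcd a^3 − 3a^2 + 13a − 11.
Cancel a^3 − 3a^2 + 13a − 11 from numerator and denominator to get the reduced form.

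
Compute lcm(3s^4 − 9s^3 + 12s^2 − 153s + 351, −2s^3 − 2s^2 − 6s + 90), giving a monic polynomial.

s^6 + s^5 + 7s^4 − 80s^3 − 27s^2 − 297s + 1755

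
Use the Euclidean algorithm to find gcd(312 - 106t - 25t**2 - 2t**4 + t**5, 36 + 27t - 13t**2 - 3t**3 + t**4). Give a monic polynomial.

-12 - t + t**2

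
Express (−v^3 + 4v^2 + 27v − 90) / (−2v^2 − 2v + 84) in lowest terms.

(v^2 + 2v − 15)/(2v + 14)

Euclidean algorithm in ℚ[v]:
  −v^3 + 4v^2 + 27v − 90 = ((1/2)v − 5/2)(−2v^2 − 2v + 84) + (−20v + 120)
  −2v^2 − 2v + 84 = ((1/10)v + 7/10)(−20v + 120) + (0)
Last nonzero remainder: −20v + 120. Dividing through by −20 gives the monic gcd v − 6.
Cancel v − 6 from numerator and denominator to get the reduced form.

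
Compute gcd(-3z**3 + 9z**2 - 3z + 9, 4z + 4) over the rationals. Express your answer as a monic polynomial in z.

Euclidean algorithm in ℚ[z]:
  -3z**3 + 9z**2 - 3z + 9 = (-(3/4)z**2 + 3z - 15/4)(4z + 4) + (24)
  4z + 4 = ((1/6)z + 1/6)(24) + (0)
The last nonzero remainder is the constant 24, so the polynomials are coprime and gcd = 1.

1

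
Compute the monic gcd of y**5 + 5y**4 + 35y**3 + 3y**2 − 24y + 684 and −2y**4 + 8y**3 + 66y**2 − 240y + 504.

y**2 − 3y + 6

Repeated division with remainder:
  y**5 + 5y**4 + 35y**3 + 3y**2 − 24y + 684 = (−(1/2)y − 9/2)(−2y**4 + 8y**3 + 66y**2 − 240y + 504) + (104y**3 + 180y**2 − 852y + 2952)
  −2y**4 + 8y**3 + 66y**2 − 240y + 504 = (−(1/52)y + 149/1352)(104y**3 + 180y**2 − 852y + 2952) + ((10065/338)y**2 − (30195/338)y + 30195/169)
  104y**3 + 180y**2 − 852y + 2952 = ((35152/10065)y + 55432/3355)((10065/338)y**2 − (30195/338)y + 30195/169) + (0)
Last nonzero remainder: (10065/338)y**2 − (30195/338)y + 30195/169. Dividing through by 10065/338 gives the monic gcd y**2 − 3y + 6.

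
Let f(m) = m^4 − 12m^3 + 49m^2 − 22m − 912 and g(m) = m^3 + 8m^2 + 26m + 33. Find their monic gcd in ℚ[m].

By polynomial division,
  m^4 − 12m^3 + 49m^2 − 22m − 912 = (m − 20)(m^3 + 8m^2 + 26m + 33) + (183m^2 + 465m − 252)
  m^3 + 8m^2 + 26m + 33 = ((1/183)m + 111/3721)(183m^2 + 465m − 252) + ((50255/3721)m + 150765/3721)
  183m^2 + 465m − 252 = ((680943/50255)m − 312564/50255)((50255/3721)m + 150765/3721) + (0)
Last nonzero remainder: (50255/3721)m + 150765/3721. Dividing through by 50255/3721 gives the monic gcd m + 3.

m + 3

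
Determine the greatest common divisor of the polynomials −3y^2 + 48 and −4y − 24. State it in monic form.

1

By polynomial division,
  −3y^2 + 48 = ((3/4)y − 9/2)(−4y − 24) + (−60)
  −4y − 24 = ((1/15)y + 2/5)(−60) + (0)
The last nonzero remainder is the constant −60, so the polynomials are coprime and gcd = 1.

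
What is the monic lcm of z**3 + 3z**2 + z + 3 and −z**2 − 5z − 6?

z**4 + 5z**3 + 7z**2 + 5z + 6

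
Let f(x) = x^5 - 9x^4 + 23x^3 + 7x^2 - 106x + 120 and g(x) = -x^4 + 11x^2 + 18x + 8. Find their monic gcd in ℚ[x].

x^2 - 2x - 8

Euclidean algorithm in ℚ[x]:
  x^5 - 9x^4 + 23x^3 + 7x^2 - 106x + 120 = (-x + 9)(-x^4 + 11x^2 + 18x + 8) + (34x^3 - 74x^2 - 260x + 48)
  -x^4 + 11x^2 + 18x + 8 = (-(1/34)x - 37/578)(34x^3 - 74x^2 - 260x + 48) + (-(400/289)x^2 + (800/289)x + 3200/289)
  34x^3 - 74x^2 - 260x + 48 = (-(4913/200)x + 867/200)(-(400/289)x^2 + (800/289)x + 3200/289) + (0)
Last nonzero remainder: -(400/289)x^2 + (800/289)x + 3200/289. Dividing through by -400/289 gives the monic gcd x^2 - 2x - 8.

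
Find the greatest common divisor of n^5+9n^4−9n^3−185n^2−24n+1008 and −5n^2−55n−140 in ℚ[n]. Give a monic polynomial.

Repeated division with remainder:
  n^5+9n^4−9n^3−185n^2−24n+1008 = (−(1/5)n^3+(2/5)n^2+3n−36/5)(−5n^2−55n−140) + (0)
Last nonzero remainder: −5n^2−55n−140. Dividing through by −5 gives the monic gcd n^2+11n+28.

n^2+11n+28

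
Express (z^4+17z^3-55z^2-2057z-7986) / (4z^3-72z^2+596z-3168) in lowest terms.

(z^3+28z^2+253z+726)/(4z^2-28z+288)

Euclidean algorithm in ℚ[z]:
  z^4+17z^3-55z^2-2057z-7986 = ((1/4)z+35/4)(4z^3-72z^2+596z-3168) + (426z^2-6480z+19734)
  4z^3-72z^2+596z-3168 = ((2/213)z-132/5041)(426z^2-6480z+19734) + ((1215000/5041)z-13365000/5041)
  426z^2-6480z+19734 = ((357911/202500)z-1507259/202500)((1215000/5041)z-13365000/5041) + (0)
Last nonzero remainder: (1215000/5041)z-13365000/5041. Dividing through by 1215000/5041 gives the monic gcd z-11.
Cancel z-11 from numerator and denominator to get the reduced form.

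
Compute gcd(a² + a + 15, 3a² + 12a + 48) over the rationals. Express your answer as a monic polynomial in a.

Repeated division with remainder:
  a² + a + 15 = (1/3)(3a² + 12a + 48) + (-3a - 1)
  3a² + 12a + 48 = (-a - 11/3)(-3a - 1) + (133/3)
  -3a - 1 = (-(9/133)a - 3/133)(133/3) + (0)
The last nonzero remainder is the constant 133/3, so the polynomials are coprime and gcd = 1.

1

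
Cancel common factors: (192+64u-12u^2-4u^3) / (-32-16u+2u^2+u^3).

Repeated division with remainder:
  -4u^3-12u^2+64u+192 = (-4)(u^3+2u^2-16u-32) + (-4u^2+64)
  u^3+2u^2-16u-32 = (-(1/4)u-1/2)(-4u^2+64) + (0)
Last nonzero remainder: -4u^2+64. Dividing through by -4 gives the monic gcd u^2-16.
Cancel u^2-16 from numerator and denominator to get the reduced form.

(-12-4u)/(2+u)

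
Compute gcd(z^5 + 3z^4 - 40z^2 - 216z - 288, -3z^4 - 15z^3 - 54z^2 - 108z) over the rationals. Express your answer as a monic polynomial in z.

z^3 + 5z^2 + 18z + 36

Euclidean algorithm in ℚ[z]:
  z^5 + 3z^4 - 40z^2 - 216z - 288 = (-(1/3)z + 2/3)(-3z^4 - 15z^3 - 54z^2 - 108z) + (-8z^3 - 40z^2 - 144z - 288)
  -3z^4 - 15z^3 - 54z^2 - 108z = ((3/8)z)(-8z^3 - 40z^2 - 144z - 288) + (0)
Last nonzero remainder: -8z^3 - 40z^2 - 144z - 288. Dividing through by -8 gives the monic gcd z^3 + 5z^2 + 18z + 36.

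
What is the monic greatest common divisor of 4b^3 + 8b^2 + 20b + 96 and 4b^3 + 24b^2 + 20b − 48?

Euclidean algorithm in ℚ[b]:
  4b^3 + 8b^2 + 20b + 96 = (4b^3 + 24b^2 + 20b − 48) + (−16b^2 + 144)
  4b^3 + 24b^2 + 20b − 48 = (−(1/4)b − 3/2)(−16b^2 + 144) + (56b + 168)
  −16b^2 + 144 = (−(2/7)b + 6/7)(56b + 168) + (0)
Last nonzero remainder: 56b + 168. Dividing through by 56 gives the monic gcd b + 3.

b + 3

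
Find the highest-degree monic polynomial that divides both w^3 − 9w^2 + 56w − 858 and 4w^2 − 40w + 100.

Euclidean algorithm in ℚ[w]:
  w^3 − 9w^2 + 56w − 858 = ((1/4)w + 1/4)(4w^2 − 40w + 100) + (41w − 883)
  4w^2 − 40w + 100 = ((4/41)w + 1892/1681)(41w − 883) + (1838736/1681)
  41w − 883 = ((68921/1838736)w − 1484323/1838736)(1838736/1681) + (0)
The last nonzero remainder is the constant 1838736/1681, so the polynomials are coprime and gcd = 1.

1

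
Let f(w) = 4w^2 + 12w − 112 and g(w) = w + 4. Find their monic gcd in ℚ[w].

1

By polynomial division,
  4w^2 + 12w − 112 = (4w − 4)(w + 4) + (−96)
  w + 4 = (−(1/96)w − 1/24)(−96) + (0)
The last nonzero remainder is the constant −96, so the polynomials are coprime and gcd = 1.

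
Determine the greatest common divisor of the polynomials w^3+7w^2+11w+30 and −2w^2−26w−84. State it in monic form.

Euclidean algorithm in ℚ[w]:
  w^3+7w^2+11w+30 = (−(1/2)w+3)(−2w^2−26w−84) + (47w+282)
  −2w^2−26w−84 = (−(2/47)w−14/47)(47w+282) + (0)
Last nonzero remainder: 47w+282. Dividing through by 47 gives the monic gcd w+6.

w+6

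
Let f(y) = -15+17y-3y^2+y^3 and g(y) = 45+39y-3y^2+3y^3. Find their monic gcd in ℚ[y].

15-2y+y^2

Repeated division with remainder:
  y^3-3y^2+17y-15 = (1/3)(3y^3-3y^2+39y+45) + (-2y^2+4y-30)
  3y^3-3y^2+39y+45 = (-(3/2)y-3/2)(-2y^2+4y-30) + (0)
Last nonzero remainder: -2y^2+4y-30. Dividing through by -2 gives the monic gcd y^2-2y+15.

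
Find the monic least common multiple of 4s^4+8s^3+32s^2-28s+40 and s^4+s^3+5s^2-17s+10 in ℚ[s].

Apply the Euclidean algorithm:
  4s^4+8s^3+32s^2-28s+40 = (4)(s^4+s^3+5s^2-17s+10) + (4s^3+12s^2+40s)
  s^4+s^3+5s^2-17s+10 = ((1/4)s-1/2)(4s^3+12s^2+40s) + (s^2+3s+10)
  4s^3+12s^2+40s = (4s)(s^2+3s+10) + (0)
The last nonzero remainder s^2+3s+10 is already monic.
Then lcm(f, g) = f·g / gcd(f, g); expanding and making the result monic gives the answer.

s^6+5s^4-21s^3+32s^2-27s+10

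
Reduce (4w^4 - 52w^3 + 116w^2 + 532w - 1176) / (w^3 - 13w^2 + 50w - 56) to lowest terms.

Apply the Euclidean algorithm:
  4w^4 - 52w^3 + 116w^2 + 532w - 1176 = (4w)(w^3 - 13w^2 + 50w - 56) + (-84w^2 + 756w - 1176)
  w^3 - 13w^2 + 50w - 56 = (-(1/84)w + 1/21)(-84w^2 + 756w - 1176) + (0)
Last nonzero remainder: -84w^2 + 756w - 1176. Dividing through by -84 gives the monic gcd w^2 - 9w + 14.
Cancel w^2 - 9w + 14 from numerator and denominator to get the reduced form.

(4w^2 - 16w - 84)/(w - 4)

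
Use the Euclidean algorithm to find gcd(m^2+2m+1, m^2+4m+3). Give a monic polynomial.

Repeated division with remainder:
  m^2+2m+1 = (m^2+4m+3) + (−2m−2)
  m^2+4m+3 = (−(1/2)m−3/2)(−2m−2) + (0)
Last nonzero remainder: −2m−2. Dividing through by −2 gives the monic gcd m+1.

m+1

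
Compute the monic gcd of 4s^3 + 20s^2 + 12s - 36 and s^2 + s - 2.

s - 1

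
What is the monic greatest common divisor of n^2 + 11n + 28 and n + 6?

1

Apply the Euclidean algorithm:
  n^2 + 11n + 28 = (n + 5)(n + 6) + (−2)
  n + 6 = (−(1/2)n − 3)(−2) + (0)
The last nonzero remainder is the constant −2, so the polynomials are coprime and gcd = 1.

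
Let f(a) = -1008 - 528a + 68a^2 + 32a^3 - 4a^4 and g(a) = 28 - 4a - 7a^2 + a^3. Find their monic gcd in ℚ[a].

-14 - 5a + a^2

Euclidean algorithm in ℚ[a]:
  -4a^4 + 32a^3 + 68a^2 - 528a - 1008 = (-4a + 4)(a^3 - 7a^2 - 4a + 28) + (80a^2 - 400a - 1120)
  a^3 - 7a^2 - 4a + 28 = ((1/80)a - 1/40)(80a^2 - 400a - 1120) + (0)
Last nonzero remainder: 80a^2 - 400a - 1120. Dividing through by 80 gives the monic gcd a^2 - 5a - 14.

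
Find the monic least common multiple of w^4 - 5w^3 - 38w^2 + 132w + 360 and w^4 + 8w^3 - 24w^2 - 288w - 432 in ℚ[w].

Repeated division with remainder:
  w^4 - 5w^3 - 38w^2 + 132w + 360 = (w^4 + 8w^3 - 24w^2 - 288w - 432) + (-13w^3 - 14w^2 + 420w + 792)
  w^4 + 8w^3 - 24w^2 - 288w - 432 = (-(1/13)w - 90/169)(-13w^3 - 14w^2 + 420w + 792) + ((144/169)w^2 - (576/169)w - 1728/169)
  -13w^3 - 14w^2 + 420w + 792 = (-(2197/144)w - 1859/24)((144/169)w^2 - (576/169)w - 1728/169) + (0)
Last nonzero remainder: (144/169)w^2 - (576/169)w - 1728/169. Dividing through by 144/169 gives the monic gcd w^2 - 4w - 12.
Then lcm(f, g) = f·g / gcd(f, g); expanding and making the result monic gives the answer.

w^6 + 7w^5 - 62w^4 - 504w^3 + 576w^2 + 9072w + 12960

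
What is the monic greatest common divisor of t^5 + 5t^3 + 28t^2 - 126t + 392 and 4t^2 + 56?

t^2 + 14

Repeated division with remainder:
  t^5 + 5t^3 + 28t^2 - 126t + 392 = ((1/4)t^3 - (9/4)t + 7)(4t^2 + 56) + (0)
Last nonzero remainder: 4t^2 + 56. Dividing through by 4 gives the monic gcd t^2 + 14.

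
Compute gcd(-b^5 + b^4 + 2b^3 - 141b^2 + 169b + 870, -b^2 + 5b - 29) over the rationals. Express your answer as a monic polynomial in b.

b^2 - 5b + 29

Apply the Euclidean algorithm:
  -b^5 + b^4 + 2b^3 - 141b^2 + 169b + 870 = (b^3 + 4b^2 - 11b - 30)(-b^2 + 5b - 29) + (0)
Last nonzero remainder: -b^2 + 5b - 29. Dividing through by -1 gives the monic gcd b^2 - 5b + 29.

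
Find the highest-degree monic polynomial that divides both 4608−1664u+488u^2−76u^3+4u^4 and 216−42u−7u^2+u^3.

−9+u

Repeated division with remainder:
  4u^4−76u^3+488u^2−1664u+4608 = (4u−48)(u^3−7u^2−42u+216) + (320u^2−4544u+14976)
  u^3−7u^2−42u+216 = ((1/320)u+9/400)(320u^2−4544u+14976) + ((336/25)u−3024/25)
  320u^2−4544u+14976 = ((500/21)u−2600/21)((336/25)u−3024/25) + (0)
Last nonzero remainder: (336/25)u−3024/25. Dividing through by 336/25 gives the monic gcd u−9.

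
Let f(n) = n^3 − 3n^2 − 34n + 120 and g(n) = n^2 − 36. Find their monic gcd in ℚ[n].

n + 6

Apply the Euclidean algorithm:
  n^3 − 3n^2 − 34n + 120 = (n − 3)(n^2 − 36) + (2n + 12)
  n^2 − 36 = ((1/2)n − 3)(2n + 12) + (0)
Last nonzero remainder: 2n + 12. Dividing through by 2 gives the monic gcd n + 6.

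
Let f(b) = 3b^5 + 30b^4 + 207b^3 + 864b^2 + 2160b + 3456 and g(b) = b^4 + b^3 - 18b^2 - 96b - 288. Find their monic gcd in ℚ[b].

Repeated division with remainder:
  3b^5 + 30b^4 + 207b^3 + 864b^2 + 2160b + 3456 = (3b + 27)(b^4 + b^3 - 18b^2 - 96b - 288) + (234b^3 + 1638b^2 + 5616b + 11232)
  b^4 + b^3 - 18b^2 - 96b - 288 = ((1/234)b - 1/39)(234b^3 + 1638b^2 + 5616b + 11232) + (0)
Last nonzero remainder: 234b^3 + 1638b^2 + 5616b + 11232. Dividing through by 234 gives the monic gcd b^3 + 7b^2 + 24b + 48.

b^3 + 7b^2 + 24b + 48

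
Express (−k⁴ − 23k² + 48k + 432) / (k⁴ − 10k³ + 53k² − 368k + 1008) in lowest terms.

Apply the Euclidean algorithm:
  −k⁴ − 23k² + 48k + 432 = (−1)(k⁴ − 10k³ + 53k² − 368k + 1008) + (−10k³ + 30k² − 320k + 1440)
  k⁴ − 10k³ + 53k² − 368k + 1008 = (−(1/10)k + 7/10)(−10k³ + 30k² − 320k + 1440) + (0)
Last nonzero remainder: −10k³ + 30k² − 320k + 1440. Dividing through by −10 gives the monic gcd k³ − 3k² + 32k − 144.
Cancel k³ − 3k² + 32k − 144 from numerator and denominator to get the reduced form.

(−k − 3)/(k − 7)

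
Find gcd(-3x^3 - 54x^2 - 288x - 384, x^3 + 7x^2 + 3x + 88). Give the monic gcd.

x + 8

Euclidean algorithm in ℚ[x]:
  -3x^3 - 54x^2 - 288x - 384 = (-3)(x^3 + 7x^2 + 3x + 88) + (-33x^2 - 279x - 120)
  x^3 + 7x^2 + 3x + 88 = (-(1/33)x + 16/363)(-33x^2 - 279x - 120) + ((1411/121)x + 11288/121)
  -33x^2 - 279x - 120 = (-(3993/1411)x - 1815/1411)((1411/121)x + 11288/121) + (0)
Last nonzero remainder: (1411/121)x + 11288/121. Dividing through by 1411/121 gives the monic gcd x + 8.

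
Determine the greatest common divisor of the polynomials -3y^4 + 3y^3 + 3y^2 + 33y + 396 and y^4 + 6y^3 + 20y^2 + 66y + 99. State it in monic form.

y^3 + 3y^2 + 11y + 33

Apply the Euclidean algorithm:
  -3y^4 + 3y^3 + 3y^2 + 33y + 396 = (-3)(y^4 + 6y^3 + 20y^2 + 66y + 99) + (21y^3 + 63y^2 + 231y + 693)
  y^4 + 6y^3 + 20y^2 + 66y + 99 = ((1/21)y + 1/7)(21y^3 + 63y^2 + 231y + 693) + (0)
Last nonzero remainder: 21y^3 + 63y^2 + 231y + 693. Dividing through by 21 gives the monic gcd y^3 + 3y^2 + 11y + 33.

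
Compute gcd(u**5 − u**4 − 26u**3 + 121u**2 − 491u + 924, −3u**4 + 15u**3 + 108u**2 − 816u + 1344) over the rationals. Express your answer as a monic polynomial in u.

u**2 + 3u − 28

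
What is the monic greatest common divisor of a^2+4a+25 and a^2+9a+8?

1

Apply the Euclidean algorithm:
  a^2+4a+25 = (a^2+9a+8) + (−5a+17)
  a^2+9a+8 = (−(1/5)a−62/25)(−5a+17) + (1254/25)
  −5a+17 = (−(125/1254)a+425/1254)(1254/25) + (0)
The last nonzero remainder is the constant 1254/25, so the polynomials are coprime and gcd = 1.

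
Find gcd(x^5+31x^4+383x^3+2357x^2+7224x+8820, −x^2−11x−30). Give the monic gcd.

x^2+11x+30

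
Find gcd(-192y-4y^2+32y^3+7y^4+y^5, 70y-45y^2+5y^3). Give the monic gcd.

Apply the Euclidean algorithm:
  y^5+7y^4+32y^3-4y^2-192y = ((1/5)y^2+(16/5)y+162/5)(5y^3-45y^2+70y) + (1230y^2-2460y)
  5y^3-45y^2+70y = ((1/246)y-7/246)(1230y^2-2460y) + (0)
Last nonzero remainder: 1230y^2-2460y. Dividing through by 1230 gives the monic gcd y^2-2y.

-2y+y^2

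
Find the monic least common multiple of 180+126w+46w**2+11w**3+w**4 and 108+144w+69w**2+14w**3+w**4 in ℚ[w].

1080+1656w+1086w**2+422w**3+107w**4+16w**5+w**6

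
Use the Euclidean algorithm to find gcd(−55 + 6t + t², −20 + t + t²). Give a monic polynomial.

Apply the Euclidean algorithm:
  t² + 6t − 55 = (t² + t − 20) + (5t − 35)
  t² + t − 20 = ((1/5)t + 8/5)(5t − 35) + (36)
  5t − 35 = ((5/36)t − 35/36)(36) + (0)
The last nonzero remainder is the constant 36, so the polynomials are coprime and gcd = 1.

1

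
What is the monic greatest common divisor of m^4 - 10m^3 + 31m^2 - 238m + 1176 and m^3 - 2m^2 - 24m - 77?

By polynomial division,
  m^4 - 10m^3 + 31m^2 - 238m + 1176 = (m - 8)(m^3 - 2m^2 - 24m - 77) + (39m^2 - 353m + 560)
  m^3 - 2m^2 - 24m - 77 = ((1/39)m + 275/1521)(39m^2 - 353m + 560) + ((38731/1521)m - 271117/1521)
  39m^2 - 353m + 560 = ((59319/38731)m - 121680/38731)((38731/1521)m - 271117/1521) + (0)
Last nonzero remainder: (38731/1521)m - 271117/1521. Dividing through by 38731/1521 gives the monic gcd m - 7.

m - 7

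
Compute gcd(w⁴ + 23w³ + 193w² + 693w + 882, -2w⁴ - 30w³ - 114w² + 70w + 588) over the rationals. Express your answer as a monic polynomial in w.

w³ + 17w² + 91w + 147

Apply the Euclidean algorithm:
  w⁴ + 23w³ + 193w² + 693w + 882 = (-1/2)(-2w⁴ - 30w³ - 114w² + 70w + 588) + (8w³ + 136w² + 728w + 1176)
  -2w⁴ - 30w³ - 114w² + 70w + 588 = (-(1/4)w + 1/2)(8w³ + 136w² + 728w + 1176) + (0)
Last nonzero remainder: 8w³ + 136w² + 728w + 1176. Dividing through by 8 gives the monic gcd w³ + 17w² + 91w + 147.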